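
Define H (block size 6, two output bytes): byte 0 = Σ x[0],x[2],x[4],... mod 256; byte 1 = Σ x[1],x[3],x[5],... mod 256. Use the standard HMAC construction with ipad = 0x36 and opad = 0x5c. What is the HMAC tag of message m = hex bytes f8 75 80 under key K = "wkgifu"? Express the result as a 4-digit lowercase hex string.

Key "wkgifu" = 77 6b 67 69 66 75 is exactly B = 6 bytes: K' = 77 6b 67 69 66 75.
K' ⊕ ipad = 41 5d 51 5f 50 43.  K' ⊕ opad = 2b 37 3b 35 3a 29.
Inner input = (K'⊕ipad) ∥ m = 41 5d 51 5f 50 43 ∥ f8 75 80.
Inner hash: even-index sum = 602 mod 256 = 90; odd-index sum = 372 mod 256 = 116 → 5a 74.
Outer input = (K'⊕opad) ∥ inner = 2b 37 3b 35 3a 29 ∥ 5a 74.
Outer hash (tag): even-index sum = 250 mod 256 = 250; odd-index sum = 265 mod 256 = 9 → fa 09.

fa09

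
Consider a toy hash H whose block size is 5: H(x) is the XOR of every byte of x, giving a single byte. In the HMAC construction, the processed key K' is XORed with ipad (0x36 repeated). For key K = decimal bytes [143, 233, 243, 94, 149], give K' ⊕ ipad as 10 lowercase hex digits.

b9dfc568a3

Key decimal bytes [143, 233, 243, 94, 149] = 8f e9 f3 5e 95 is exactly B = 5 bytes: K' = 8f e9 f3 5e 95.
XOR each byte with 0x36: 8f⊕36=b9, e9⊕36=df, f3⊕36=c5, 5e⊕36=68, 95⊕36=a3.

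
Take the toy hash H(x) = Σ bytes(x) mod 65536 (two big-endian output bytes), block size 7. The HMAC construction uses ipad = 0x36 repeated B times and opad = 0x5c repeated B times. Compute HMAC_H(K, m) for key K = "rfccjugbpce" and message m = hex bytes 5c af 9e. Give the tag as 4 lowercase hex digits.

Key "rfccjugbpce" = 72 66 63 63 6a 75 67 62 70 63 65 is 11 bytes > B = 7, so hash it first: H(key) = 04 7e, then zero-pad to 7 bytes: K' = 04 7e 00 00 00 00 00.
K' ⊕ ipad = 32 48 36 36 36 36 36.  K' ⊕ opad = 58 22 5c 5c 5c 5c 5c.
Inner input = (K'⊕ipad) ∥ m = 32 48 36 36 36 36 36 ∥ 5c af 9e.
Inner hash: sum = 50+72+54+54+54+54+54+92+175+158 = 817 → 03 31.
Outer input = (K'⊕opad) ∥ inner = 58 22 5c 5c 5c 5c 5c ∥ 03 31.
Outer hash (tag): sum = 88+34+92+92+92+92+92+3+49 = 634 → 02 7a.

027a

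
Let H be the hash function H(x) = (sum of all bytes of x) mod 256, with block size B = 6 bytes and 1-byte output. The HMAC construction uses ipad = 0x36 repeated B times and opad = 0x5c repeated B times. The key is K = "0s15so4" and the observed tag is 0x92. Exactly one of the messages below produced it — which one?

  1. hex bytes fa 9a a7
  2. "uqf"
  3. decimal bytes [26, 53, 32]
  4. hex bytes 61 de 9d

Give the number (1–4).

2

Key "0s15so4" = 30 73 31 35 73 6f 34 is 7 bytes > B = 6, so hash it first: H(key) = 1f, then zero-pad to 6 bytes: K' = 1f 00 00 00 00 00.
K' ⊕ ipad = 29 36 36 36 36 36; K' ⊕ opad = 43 5c 5c 5c 5c 5c.
m1: inner = H(29 36 36 36 36 36 fa 9a a7) = 72; tag = H(43 5c 5c 5c 5c 5c 72) = 81
m2: inner = H(29 36 36 36 36 36 75 71 66) = 83; tag = H(43 5c 5c 5c 5c 5c 83) = 92 ← matches
m3: inner = H(29 36 36 36 36 36 1a 35 20) = a6; tag = H(43 5c 5c 5c 5c 5c a6) = b5
m4: inner = H(29 36 36 36 36 36 61 de 9d) = 13; tag = H(43 5c 5c 5c 5c 5c 13) = 22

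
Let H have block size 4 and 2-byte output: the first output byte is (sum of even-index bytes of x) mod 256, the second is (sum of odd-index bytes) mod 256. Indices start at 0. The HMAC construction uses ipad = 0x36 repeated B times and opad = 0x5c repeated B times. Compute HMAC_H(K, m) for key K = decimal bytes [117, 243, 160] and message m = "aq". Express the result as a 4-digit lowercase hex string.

5f77

Key decimal bytes [117, 243, 160] = 75 f3 a0 is 3 bytes ≤ B = 4; zero-pad to 4 bytes: K' = 75 f3 a0 00.
K' ⊕ ipad = 43 c5 96 36.  K' ⊕ opad = 29 af fc 5c.
Inner input = (K'⊕ipad) ∥ m = 43 c5 96 36 ∥ 61 71.
Inner hash: even-index sum = 314 mod 256 = 58; odd-index sum = 364 mod 256 = 108 → 3a 6c.
Outer input = (K'⊕opad) ∥ inner = 29 af fc 5c ∥ 3a 6c.
Outer hash (tag): even-index sum = 351 mod 256 = 95; odd-index sum = 375 mod 256 = 119 → 5f 77.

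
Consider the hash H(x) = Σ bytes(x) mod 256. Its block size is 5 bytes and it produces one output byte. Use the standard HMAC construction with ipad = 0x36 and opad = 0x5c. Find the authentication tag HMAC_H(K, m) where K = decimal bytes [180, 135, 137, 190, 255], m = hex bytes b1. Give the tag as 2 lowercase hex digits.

11

Key decimal bytes [180, 135, 137, 190, 255] = b4 87 89 be ff is exactly B = 5 bytes: K' = b4 87 89 be ff.
K' ⊕ ipad = 82 b1 bf 88 c9.  K' ⊕ opad = e8 db d5 e2 a3.
Inner input = (K'⊕ipad) ∥ m = 82 b1 bf 88 c9 ∥ b1.
Inner hash: sum = 130+177+191+136+201+177 = 1012; mod 256 = 244 → f4.
Outer input = (K'⊕opad) ∥ inner = e8 db d5 e2 a3 ∥ f4.
Outer hash (tag): sum = 232+219+213+226+163+244 = 1297; mod 256 = 17 → 11.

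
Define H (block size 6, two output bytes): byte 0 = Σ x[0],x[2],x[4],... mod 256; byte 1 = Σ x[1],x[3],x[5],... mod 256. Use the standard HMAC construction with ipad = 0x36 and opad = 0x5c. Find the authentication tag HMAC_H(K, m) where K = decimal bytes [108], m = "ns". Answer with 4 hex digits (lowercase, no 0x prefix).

1c29

Key decimal bytes [108] = 6c is 1 byte ≤ B = 6; zero-pad to 6 bytes: K' = 6c 00 00 00 00 00.
K' ⊕ ipad = 5a 36 36 36 36 36.  K' ⊕ opad = 30 5c 5c 5c 5c 5c.
Inner input = (K'⊕ipad) ∥ m = 5a 36 36 36 36 36 ∥ 6e 73.
Inner hash: even-index sum = 308 mod 256 = 52; odd-index sum = 277 mod 256 = 21 → 34 15.
Outer input = (K'⊕opad) ∥ inner = 30 5c 5c 5c 5c 5c ∥ 34 15.
Outer hash (tag): even-index sum = 284 mod 256 = 28; odd-index sum = 297 mod 256 = 41 → 1c 29.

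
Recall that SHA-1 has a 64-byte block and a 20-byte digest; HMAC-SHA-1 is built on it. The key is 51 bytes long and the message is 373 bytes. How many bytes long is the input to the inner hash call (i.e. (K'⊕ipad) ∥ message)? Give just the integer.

Key is 51 ≤ 64 bytes, zero-padded: |K'| = 64.
Inner input = (K'⊕ipad) ∥ m → 64 + 373 = 437 bytes.

437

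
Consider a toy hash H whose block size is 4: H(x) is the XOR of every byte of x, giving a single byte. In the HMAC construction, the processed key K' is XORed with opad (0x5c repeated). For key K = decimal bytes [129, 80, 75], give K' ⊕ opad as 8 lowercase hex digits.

Key decimal bytes [129, 80, 75] = 81 50 4b is 3 bytes ≤ B = 4; zero-pad to 4 bytes: K' = 81 50 4b 00.
XOR each byte with 0x5c: 81⊕5c=dd, 50⊕5c=0c, 4b⊕5c=17, 00⊕5c=5c.

dd0c175c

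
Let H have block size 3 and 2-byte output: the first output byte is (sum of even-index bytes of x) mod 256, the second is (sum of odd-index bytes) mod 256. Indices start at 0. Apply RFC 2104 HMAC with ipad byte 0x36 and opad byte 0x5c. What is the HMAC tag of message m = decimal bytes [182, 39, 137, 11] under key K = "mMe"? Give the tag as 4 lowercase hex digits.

24f1

Key "mMe" = 6d 4d 65 is exactly B = 3 bytes: K' = 6d 4d 65.
K' ⊕ ipad = 5b 7b 53.  K' ⊕ opad = 31 11 39.
Inner input = (K'⊕ipad) ∥ m = 5b 7b 53 ∥ b6 27 89 0b.
Inner hash: even-index sum = 224 mod 256 = 224; odd-index sum = 442 mod 256 = 186 → e0 ba.
Outer input = (K'⊕opad) ∥ inner = 31 11 39 ∥ e0 ba.
Outer hash (tag): even-index sum = 292 mod 256 = 36; odd-index sum = 241 mod 256 = 241 → 24 f1.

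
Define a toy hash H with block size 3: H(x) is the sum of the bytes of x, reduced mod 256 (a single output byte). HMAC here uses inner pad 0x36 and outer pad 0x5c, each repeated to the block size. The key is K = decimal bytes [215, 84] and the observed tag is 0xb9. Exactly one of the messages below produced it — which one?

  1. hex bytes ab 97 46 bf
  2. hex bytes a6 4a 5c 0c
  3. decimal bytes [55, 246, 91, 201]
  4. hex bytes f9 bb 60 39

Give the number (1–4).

Key decimal bytes [215, 84] = d7 54 is 2 bytes ≤ B = 3; zero-pad to 3 bytes: K' = d7 54 00.
K' ⊕ ipad = e1 62 36; K' ⊕ opad = 8b 08 5c.
m1: inner = H(e1 62 36 ab 97 46 bf) = c0; tag = H(8b 08 5c c0) = af
m2: inner = H(e1 62 36 a6 4a 5c 0c) = d1; tag = H(8b 08 5c d1) = c0
m3: inner = H(e1 62 36 37 f6 5b c9) = ca; tag = H(8b 08 5c ca) = b9 ← matches
m4: inner = H(e1 62 36 f9 bb 60 39) = c6; tag = H(8b 08 5c c6) = b5

3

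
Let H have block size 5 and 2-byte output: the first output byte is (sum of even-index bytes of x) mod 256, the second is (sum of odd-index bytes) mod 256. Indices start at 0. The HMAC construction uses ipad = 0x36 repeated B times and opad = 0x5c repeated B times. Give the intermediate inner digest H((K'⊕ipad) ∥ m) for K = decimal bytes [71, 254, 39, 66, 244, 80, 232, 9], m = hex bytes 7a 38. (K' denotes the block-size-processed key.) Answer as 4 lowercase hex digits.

Key decimal bytes [71, 254, 39, 66, 244, 80, 232, 9] = 47 fe 27 42 f4 50 e8 09 is 8 bytes > B = 5, so hash it first: H(key) = 4a 99, then zero-pad to 5 bytes: K' = 4a 99 00 00 00.
K' ⊕ ipad = 7c af 36 36 36.
Inner input = 7c af 36 36 36 ∥ 7a 38.
Inner hash: even-index sum = 288 mod 256 = 32; odd-index sum = 351 mod 256 = 95 → 20 5f.

205f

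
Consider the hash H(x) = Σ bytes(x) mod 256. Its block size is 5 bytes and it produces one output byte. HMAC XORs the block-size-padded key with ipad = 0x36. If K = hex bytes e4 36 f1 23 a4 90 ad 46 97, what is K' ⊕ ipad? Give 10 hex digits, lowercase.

da36363636

Key hex bytes e4 36 f1 23 a4 90 ad 46 97 is 9 bytes > B = 5, so hash it first: H(key) = ec, then zero-pad to 5 bytes: K' = ec 00 00 00 00.
XOR each byte with 0x36: ec⊕36=da, 00⊕36=36, 00⊕36=36, 00⊕36=36, 00⊕36=36.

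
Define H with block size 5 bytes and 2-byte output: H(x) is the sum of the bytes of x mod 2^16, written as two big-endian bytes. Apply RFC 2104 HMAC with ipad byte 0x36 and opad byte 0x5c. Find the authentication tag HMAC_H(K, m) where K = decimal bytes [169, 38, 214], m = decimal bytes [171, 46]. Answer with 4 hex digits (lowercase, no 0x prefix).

Key decimal bytes [169, 38, 214] = a9 26 d6 is 3 bytes ≤ B = 5; zero-pad to 5 bytes: K' = a9 26 d6 00 00.
K' ⊕ ipad = 9f 10 e0 36 36.  K' ⊕ opad = f5 7a 8a 5c 5c.
Inner input = (K'⊕ipad) ∥ m = 9f 10 e0 36 36 ∥ ab 2e.
Inner hash: sum = 159+16+224+54+54+171+46 = 724 → 02 d4.
Outer input = (K'⊕opad) ∥ inner = f5 7a 8a 5c 5c ∥ 02 d4.
Outer hash (tag): sum = 245+122+138+92+92+2+212 = 903 → 03 87.

0387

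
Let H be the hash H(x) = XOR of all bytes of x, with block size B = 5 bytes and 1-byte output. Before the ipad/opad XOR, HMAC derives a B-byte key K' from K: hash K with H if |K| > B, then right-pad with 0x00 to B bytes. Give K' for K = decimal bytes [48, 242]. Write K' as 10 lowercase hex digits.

Key decimal bytes [48, 242] = 30 f2 is 2 bytes ≤ B = 5; zero-pad to 5 bytes: K' = 30 f2 00 00 00.

30f2000000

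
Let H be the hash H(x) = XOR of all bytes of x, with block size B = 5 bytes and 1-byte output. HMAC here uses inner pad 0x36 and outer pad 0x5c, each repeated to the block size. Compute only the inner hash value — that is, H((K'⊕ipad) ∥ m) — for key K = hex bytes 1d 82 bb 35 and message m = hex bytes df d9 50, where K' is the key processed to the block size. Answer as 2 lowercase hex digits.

71

Key hex bytes 1d 82 bb 35 is 4 bytes ≤ B = 5; zero-pad to 5 bytes: K' = 1d 82 bb 35 00.
K' ⊕ ipad = 2b b4 8d 03 36.
Inner input = 2b b4 8d 03 36 ∥ df d9 50.
Inner hash: XOR 2b⊕b4⊕8d⊕03⊕36⊕df⊕d9⊕50 = 71.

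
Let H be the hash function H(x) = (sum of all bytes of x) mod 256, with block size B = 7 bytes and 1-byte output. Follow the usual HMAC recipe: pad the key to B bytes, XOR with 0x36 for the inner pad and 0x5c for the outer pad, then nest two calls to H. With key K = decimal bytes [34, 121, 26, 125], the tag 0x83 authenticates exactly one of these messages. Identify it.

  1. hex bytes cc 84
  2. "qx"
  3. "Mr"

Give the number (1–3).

Key decimal bytes [34, 121, 26, 125] = 22 79 1a 7d is 4 bytes ≤ B = 7; zero-pad to 7 bytes: K' = 22 79 1a 7d 00 00 00.
K' ⊕ ipad = 14 4f 2c 4b 36 36 36; K' ⊕ opad = 7e 25 46 21 5c 5c 5c.
m1: inner = H(14 4f 2c 4b 36 36 36 cc 84) = cc; tag = H(7e 25 46 21 5c 5c 5c cc) = ea
m2: inner = H(14 4f 2c 4b 36 36 36 71 78) = 65; tag = H(7e 25 46 21 5c 5c 5c 65) = 83 ← matches
m3: inner = H(14 4f 2c 4b 36 36 36 4d 72) = 3b; tag = H(7e 25 46 21 5c 5c 5c 3b) = 59

2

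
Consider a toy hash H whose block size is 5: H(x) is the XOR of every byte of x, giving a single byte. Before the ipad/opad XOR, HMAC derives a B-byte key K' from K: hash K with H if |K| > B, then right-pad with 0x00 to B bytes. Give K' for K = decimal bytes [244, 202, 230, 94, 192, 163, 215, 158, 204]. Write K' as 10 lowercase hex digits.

|K| = 9 > B = 5, so first hash the key.
H(K): XOR f4⊕ca⊕e6⊕5e⊕c0⊕a3⊕d7⊕9e⊕cc = 60.
Zero-pad H(K) = 60 to 5 bytes: K' = 60 00 00 00 00.

6000000000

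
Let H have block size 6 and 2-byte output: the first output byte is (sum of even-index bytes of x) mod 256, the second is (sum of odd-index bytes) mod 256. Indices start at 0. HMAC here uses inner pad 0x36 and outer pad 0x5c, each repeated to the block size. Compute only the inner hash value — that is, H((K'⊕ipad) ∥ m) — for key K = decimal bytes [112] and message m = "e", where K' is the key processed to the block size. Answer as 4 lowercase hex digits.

17a2

Key decimal bytes [112] = 70 is 1 byte ≤ B = 6; zero-pad to 6 bytes: K' = 70 00 00 00 00 00.
K' ⊕ ipad = 46 36 36 36 36 36.
Inner input = 46 36 36 36 36 36 ∥ 65.
Inner hash: even-index sum = 279 mod 256 = 23; odd-index sum = 162 mod 256 = 162 → 17 a2.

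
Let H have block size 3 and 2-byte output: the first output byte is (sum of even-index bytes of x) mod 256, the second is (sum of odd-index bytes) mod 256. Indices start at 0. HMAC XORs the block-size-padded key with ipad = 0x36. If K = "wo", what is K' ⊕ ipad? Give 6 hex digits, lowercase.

Key "wo" = 77 6f is 2 bytes ≤ B = 3; zero-pad to 3 bytes: K' = 77 6f 00.
XOR each byte with 0x36: 77⊕36=41, 6f⊕36=59, 00⊕36=36.

415936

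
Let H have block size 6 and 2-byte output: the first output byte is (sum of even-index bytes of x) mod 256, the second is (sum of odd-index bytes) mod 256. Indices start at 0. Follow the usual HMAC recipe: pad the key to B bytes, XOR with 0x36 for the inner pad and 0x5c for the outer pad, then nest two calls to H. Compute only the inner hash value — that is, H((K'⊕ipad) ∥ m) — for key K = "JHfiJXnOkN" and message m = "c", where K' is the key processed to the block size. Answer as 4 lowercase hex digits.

Key "JHfiJXnOkN" = 4a 48 66 69 4a 58 6e 4f 6b 4e is 10 bytes > B = 6, so hash it first: H(key) = d3 a6, then zero-pad to 6 bytes: K' = d3 a6 00 00 00 00.
K' ⊕ ipad = e5 90 36 36 36 36.
Inner input = e5 90 36 36 36 36 ∥ 63.
Inner hash: even-index sum = 436 mod 256 = 180; odd-index sum = 252 mod 256 = 252 → b4 fc.

b4fc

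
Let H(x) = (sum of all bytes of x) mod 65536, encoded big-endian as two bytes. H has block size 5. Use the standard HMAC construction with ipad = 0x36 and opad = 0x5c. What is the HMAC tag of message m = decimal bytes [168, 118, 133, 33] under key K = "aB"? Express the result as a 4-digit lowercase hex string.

Key "aB" = 61 42 is 2 bytes ≤ B = 5; zero-pad to 5 bytes: K' = 61 42 00 00 00.
K' ⊕ ipad = 57 74 36 36 36.  K' ⊕ opad = 3d 1e 5c 5c 5c.
Inner input = (K'⊕ipad) ∥ m = 57 74 36 36 36 ∥ a8 76 85 21.
Inner hash: sum = 87+116+54+54+54+168+118+133+33 = 817 → 03 31.
Outer input = (K'⊕opad) ∥ inner = 3d 1e 5c 5c 5c ∥ 03 31.
Outer hash (tag): sum = 61+30+92+92+92+3+49 = 419 → 01 a3.

01a3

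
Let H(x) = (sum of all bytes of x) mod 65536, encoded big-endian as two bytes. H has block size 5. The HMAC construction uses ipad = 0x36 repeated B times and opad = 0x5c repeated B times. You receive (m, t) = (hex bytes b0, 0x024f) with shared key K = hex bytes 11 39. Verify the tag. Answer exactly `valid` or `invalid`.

valid

Key hex bytes 11 39 is 2 bytes ≤ B = 5; zero-pad to 5 bytes: K' = 11 39 00 00 00.
K' ⊕ ipad = 27 0f 36 36 36; K' ⊕ opad = 4d 65 5c 5c 5c.
Inner hash: sum = 39+15+54+54+54+176 = 392 → 01 88.
Outer hash (recomputed tag): sum = 77+101+92+92+92+1+136 = 591 → 02 4f.
Recomputed tag = 024f; claimed = 024f → match.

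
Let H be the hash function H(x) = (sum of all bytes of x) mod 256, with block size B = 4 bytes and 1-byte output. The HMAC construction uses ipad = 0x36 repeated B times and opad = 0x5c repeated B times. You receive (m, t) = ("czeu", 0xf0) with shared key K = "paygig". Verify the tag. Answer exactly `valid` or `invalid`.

Key "paygig" = 70 61 79 67 69 67 is 6 bytes > B = 4, so hash it first: H(key) = 81, then zero-pad to 4 bytes: K' = 81 00 00 00.
K' ⊕ ipad = b7 36 36 36; K' ⊕ opad = dd 5c 5c 5c.
Inner hash: sum = 183+54+54+54+99+122+101+117 = 784; mod 256 = 16 → 10.
Outer hash (recomputed tag): sum = 221+92+92+92+16 = 513; mod 256 = 1 → 01.
Recomputed tag = 01; claimed = f0 → mismatch.

invalid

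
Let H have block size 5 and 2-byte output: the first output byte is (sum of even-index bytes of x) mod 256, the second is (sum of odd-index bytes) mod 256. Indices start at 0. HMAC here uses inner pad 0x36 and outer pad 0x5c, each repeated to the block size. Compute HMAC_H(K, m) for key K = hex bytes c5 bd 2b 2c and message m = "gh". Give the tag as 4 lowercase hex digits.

78ff

Key hex bytes c5 bd 2b 2c is 4 bytes ≤ B = 5; zero-pad to 5 bytes: K' = c5 bd 2b 2c 00.
K' ⊕ ipad = f3 8b 1d 1a 36.  K' ⊕ opad = 99 e1 77 70 5c.
Inner input = (K'⊕ipad) ∥ m = f3 8b 1d 1a 36 ∥ 67 68.
Inner hash: even-index sum = 430 mod 256 = 174; odd-index sum = 268 mod 256 = 12 → ae 0c.
Outer input = (K'⊕opad) ∥ inner = 99 e1 77 70 5c ∥ ae 0c.
Outer hash (tag): even-index sum = 376 mod 256 = 120; odd-index sum = 511 mod 256 = 255 → 78 ff.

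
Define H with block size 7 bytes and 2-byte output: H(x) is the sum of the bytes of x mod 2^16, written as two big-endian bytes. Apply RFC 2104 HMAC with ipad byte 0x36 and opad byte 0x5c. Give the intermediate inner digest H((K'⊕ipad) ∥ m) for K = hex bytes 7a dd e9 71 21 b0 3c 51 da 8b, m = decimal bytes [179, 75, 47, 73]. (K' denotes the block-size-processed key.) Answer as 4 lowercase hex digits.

02f9

Key hex bytes 7a dd e9 71 21 b0 3c 51 da 8b is 10 bytes > B = 7, so hash it first: H(key) = 05 74, then zero-pad to 7 bytes: K' = 05 74 00 00 00 00 00.
K' ⊕ ipad = 33 42 36 36 36 36 36.
Inner input = 33 42 36 36 36 36 36 ∥ b3 4b 2f 49.
Inner hash: sum = 51+66+54+54+54+54+54+179+75+47+73 = 761 → 02 f9.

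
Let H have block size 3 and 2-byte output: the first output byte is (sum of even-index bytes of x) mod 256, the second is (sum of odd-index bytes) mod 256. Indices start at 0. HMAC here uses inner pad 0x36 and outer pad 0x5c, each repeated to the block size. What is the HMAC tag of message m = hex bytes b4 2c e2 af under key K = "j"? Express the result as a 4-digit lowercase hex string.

5ec9

Key "j" = 6a is 1 byte ≤ B = 3; zero-pad to 3 bytes: K' = 6a 00 00.
K' ⊕ ipad = 5c 36 36.  K' ⊕ opad = 36 5c 5c.
Inner input = (K'⊕ipad) ∥ m = 5c 36 36 ∥ b4 2c e2 af.
Inner hash: even-index sum = 365 mod 256 = 109; odd-index sum = 460 mod 256 = 204 → 6d cc.
Outer input = (K'⊕opad) ∥ inner = 36 5c 5c ∥ 6d cc.
Outer hash (tag): even-index sum = 350 mod 256 = 94; odd-index sum = 201 mod 256 = 201 → 5e c9.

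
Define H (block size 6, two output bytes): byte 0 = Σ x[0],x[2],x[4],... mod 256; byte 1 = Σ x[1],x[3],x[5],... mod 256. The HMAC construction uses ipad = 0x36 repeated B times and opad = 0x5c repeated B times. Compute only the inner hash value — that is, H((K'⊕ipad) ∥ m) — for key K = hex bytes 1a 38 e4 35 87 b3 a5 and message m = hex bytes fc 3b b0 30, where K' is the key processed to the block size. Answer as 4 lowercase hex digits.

34ed

Key hex bytes 1a 38 e4 35 87 b3 a5 is 7 bytes > B = 6, so hash it first: H(key) = 2a 20, then zero-pad to 6 bytes: K' = 2a 20 00 00 00 00.
K' ⊕ ipad = 1c 16 36 36 36 36.
Inner input = 1c 16 36 36 36 36 ∥ fc 3b b0 30.
Inner hash: even-index sum = 564 mod 256 = 52; odd-index sum = 237 mod 256 = 237 → 34 ed.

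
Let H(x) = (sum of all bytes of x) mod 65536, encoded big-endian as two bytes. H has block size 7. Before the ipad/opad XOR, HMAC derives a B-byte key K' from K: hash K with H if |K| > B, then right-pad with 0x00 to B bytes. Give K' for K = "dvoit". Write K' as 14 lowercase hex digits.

64766f69740000

Key "dvoit" = 64 76 6f 69 74 is 5 bytes ≤ B = 7; zero-pad to 7 bytes: K' = 64 76 6f 69 74 00 00.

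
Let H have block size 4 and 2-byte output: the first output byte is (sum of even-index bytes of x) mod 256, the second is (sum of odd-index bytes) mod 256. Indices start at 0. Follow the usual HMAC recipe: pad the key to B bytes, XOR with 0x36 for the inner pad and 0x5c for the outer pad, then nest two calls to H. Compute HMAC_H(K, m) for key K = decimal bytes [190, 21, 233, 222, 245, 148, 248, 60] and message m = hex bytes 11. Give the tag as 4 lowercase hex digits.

Key decimal bytes [190, 21, 233, 222, 245, 148, 248, 60] = be 15 e9 de f5 94 f8 3c is 8 bytes > B = 4, so hash it first: H(key) = 94 c3, then zero-pad to 4 bytes: K' = 94 c3 00 00.
K' ⊕ ipad = a2 f5 36 36.  K' ⊕ opad = c8 9f 5c 5c.
Inner input = (K'⊕ipad) ∥ m = a2 f5 36 36 ∥ 11.
Inner hash: even-index sum = 233 mod 256 = 233; odd-index sum = 299 mod 256 = 43 → e9 2b.
Outer input = (K'⊕opad) ∥ inner = c8 9f 5c 5c ∥ e9 2b.
Outer hash (tag): even-index sum = 525 mod 256 = 13; odd-index sum = 294 mod 256 = 38 → 0d 26.

0d26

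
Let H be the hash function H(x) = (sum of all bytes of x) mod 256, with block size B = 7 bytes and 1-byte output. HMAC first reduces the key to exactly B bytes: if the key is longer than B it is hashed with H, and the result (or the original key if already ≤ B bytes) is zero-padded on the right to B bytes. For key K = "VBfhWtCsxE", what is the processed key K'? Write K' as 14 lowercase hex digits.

a4000000000000

|K| = 10 > B = 7, so first hash the key.
H(K): sum = 86+66+102+104+87+116+67+115+120+69 = 932; mod 256 = 164 → a4.
Zero-pad H(K) = a4 to 7 bytes: K' = a4 00 00 00 00 00 00.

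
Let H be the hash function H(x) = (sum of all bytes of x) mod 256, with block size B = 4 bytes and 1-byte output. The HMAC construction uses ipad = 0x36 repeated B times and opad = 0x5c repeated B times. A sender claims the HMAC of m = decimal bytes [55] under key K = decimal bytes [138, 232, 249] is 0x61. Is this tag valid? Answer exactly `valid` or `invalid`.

valid

Key decimal bytes [138, 232, 249] = 8a e8 f9 is 3 bytes ≤ B = 4; zero-pad to 4 bytes: K' = 8a e8 f9 00.
K' ⊕ ipad = bc de cf 36; K' ⊕ opad = d6 b4 a5 5c.
Inner hash: sum = 188+222+207+54+55 = 726; mod 256 = 214 → d6.
Outer hash (recomputed tag): sum = 214+180+165+92+214 = 865; mod 256 = 97 → 61.
Recomputed tag = 61; claimed = 61 → match.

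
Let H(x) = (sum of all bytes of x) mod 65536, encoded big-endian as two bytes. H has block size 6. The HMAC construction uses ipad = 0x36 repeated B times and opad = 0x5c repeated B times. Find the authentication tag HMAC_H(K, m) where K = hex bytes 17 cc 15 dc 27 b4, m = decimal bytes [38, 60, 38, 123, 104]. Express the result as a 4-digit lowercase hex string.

Key hex bytes 17 cc 15 dc 27 b4 is exactly B = 6 bytes: K' = 17 cc 15 dc 27 b4.
K' ⊕ ipad = 21 fa 23 ea 11 82.  K' ⊕ opad = 4b 90 49 80 7b e8.
Inner input = (K'⊕ipad) ∥ m = 21 fa 23 ea 11 82 ∥ 26 3c 26 7b 68.
Inner hash: sum = 33+250+35+234+17+130+38+60+38+123+104 = 1062 → 04 26.
Outer input = (K'⊕opad) ∥ inner = 4b 90 49 80 7b e8 ∥ 04 26.
Outer hash (tag): sum = 75+144+73+128+123+232+4+38 = 817 → 03 31.

0331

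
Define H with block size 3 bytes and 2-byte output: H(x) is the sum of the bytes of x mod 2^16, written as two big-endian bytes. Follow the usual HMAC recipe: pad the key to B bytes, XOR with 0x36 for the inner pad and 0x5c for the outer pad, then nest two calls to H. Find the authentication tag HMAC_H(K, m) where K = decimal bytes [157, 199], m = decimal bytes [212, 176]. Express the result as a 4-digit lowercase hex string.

0211

Key decimal bytes [157, 199] = 9d c7 is 2 bytes ≤ B = 3; zero-pad to 3 bytes: K' = 9d c7 00.
K' ⊕ ipad = ab f1 36.  K' ⊕ opad = c1 9b 5c.
Inner input = (K'⊕ipad) ∥ m = ab f1 36 ∥ d4 b0.
Inner hash: sum = 171+241+54+212+176 = 854 → 03 56.
Outer input = (K'⊕opad) ∥ inner = c1 9b 5c ∥ 03 56.
Outer hash (tag): sum = 193+155+92+3+86 = 529 → 02 11.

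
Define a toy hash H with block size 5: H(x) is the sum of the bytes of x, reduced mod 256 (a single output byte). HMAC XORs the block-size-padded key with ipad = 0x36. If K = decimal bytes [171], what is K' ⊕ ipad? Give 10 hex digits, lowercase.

Key decimal bytes [171] = ab is 1 byte ≤ B = 5; zero-pad to 5 bytes: K' = ab 00 00 00 00.
XOR each byte with 0x36: ab⊕36=9d, 00⊕36=36, 00⊕36=36, 00⊕36=36, 00⊕36=36.

9d36363636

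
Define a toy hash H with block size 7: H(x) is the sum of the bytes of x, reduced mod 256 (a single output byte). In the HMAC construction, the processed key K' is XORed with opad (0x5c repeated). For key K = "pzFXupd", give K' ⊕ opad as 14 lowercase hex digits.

Key "pzFXupd" = 70 7a 46 58 75 70 64 is exactly B = 7 bytes: K' = 70 7a 46 58 75 70 64.
XOR each byte with 0x5c: 70⊕5c=2c, 7a⊕5c=26, 46⊕5c=1a, 58⊕5c=04, 75⊕5c=29, 70⊕5c=2c, 64⊕5c=38.

2c261a04292c38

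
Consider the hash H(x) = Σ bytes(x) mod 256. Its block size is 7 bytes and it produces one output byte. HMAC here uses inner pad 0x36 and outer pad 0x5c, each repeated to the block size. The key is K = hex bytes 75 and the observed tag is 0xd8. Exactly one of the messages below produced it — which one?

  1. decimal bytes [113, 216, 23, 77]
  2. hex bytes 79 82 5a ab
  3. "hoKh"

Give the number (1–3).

Key hex bytes 75 is 1 byte ≤ B = 7; zero-pad to 7 bytes: K' = 75 00 00 00 00 00 00.
K' ⊕ ipad = 43 36 36 36 36 36 36; K' ⊕ opad = 29 5c 5c 5c 5c 5c 5c.
m1: inner = H(43 36 36 36 36 36 36 71 d8 17 4d) = 34; tag = H(29 5c 5c 5c 5c 5c 5c 34) = 85
m2: inner = H(43 36 36 36 36 36 36 79 82 5a ab) = 87; tag = H(29 5c 5c 5c 5c 5c 5c 87) = d8 ← matches
m3: inner = H(43 36 36 36 36 36 36 68 6f 4b 68) = 11; tag = H(29 5c 5c 5c 5c 5c 5c 11) = 62

2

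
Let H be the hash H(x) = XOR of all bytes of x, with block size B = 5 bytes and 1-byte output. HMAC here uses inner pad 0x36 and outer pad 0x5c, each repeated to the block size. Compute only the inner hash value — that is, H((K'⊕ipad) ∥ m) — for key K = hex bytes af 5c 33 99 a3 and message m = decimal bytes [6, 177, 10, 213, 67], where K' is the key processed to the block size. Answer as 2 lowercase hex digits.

Key hex bytes af 5c 33 99 a3 is exactly B = 5 bytes: K' = af 5c 33 99 a3.
K' ⊕ ipad = 99 6a 05 af 95.
Inner input = 99 6a 05 af 95 ∥ 06 b1 0a d5 43.
Inner hash: XOR 99⊕6a⊕05⊕af⊕95⊕06⊕b1⊕0a⊕d5⊕43 = e7.

e7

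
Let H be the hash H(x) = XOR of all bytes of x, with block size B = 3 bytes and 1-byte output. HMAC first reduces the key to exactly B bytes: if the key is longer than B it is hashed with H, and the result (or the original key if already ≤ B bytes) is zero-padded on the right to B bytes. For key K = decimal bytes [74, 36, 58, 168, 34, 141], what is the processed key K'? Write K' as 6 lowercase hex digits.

|K| = 6 > B = 3, so first hash the key.
H(K): XOR 4a⊕24⊕3a⊕a8⊕22⊕8d = 53.
Zero-pad H(K) = 53 to 3 bytes: K' = 53 00 00.

530000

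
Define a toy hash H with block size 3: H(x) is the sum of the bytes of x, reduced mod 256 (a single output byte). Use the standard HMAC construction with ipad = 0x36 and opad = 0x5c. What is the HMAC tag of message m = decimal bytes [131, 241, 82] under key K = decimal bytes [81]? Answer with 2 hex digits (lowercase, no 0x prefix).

Key decimal bytes [81] = 51 is 1 byte ≤ B = 3; zero-pad to 3 bytes: K' = 51 00 00.
K' ⊕ ipad = 67 36 36.  K' ⊕ opad = 0d 5c 5c.
Inner input = (K'⊕ipad) ∥ m = 67 36 36 ∥ 83 f1 52.
Inner hash: sum = 103+54+54+131+241+82 = 665; mod 256 = 153 → 99.
Outer input = (K'⊕opad) ∥ inner = 0d 5c 5c ∥ 99.
Outer hash (tag): sum = 13+92+92+153 = 350; mod 256 = 94 → 5e.

5e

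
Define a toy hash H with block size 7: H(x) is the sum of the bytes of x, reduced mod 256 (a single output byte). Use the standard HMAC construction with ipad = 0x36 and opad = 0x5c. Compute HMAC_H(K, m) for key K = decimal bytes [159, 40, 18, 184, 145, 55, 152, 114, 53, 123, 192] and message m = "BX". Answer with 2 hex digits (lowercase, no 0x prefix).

7a

Key decimal bytes [159, 40, 18, 184, 145, 55, 152, 114, 53, 123, 192] = 9f 28 12 b8 91 37 98 72 35 7b c0 is 11 bytes > B = 7, so hash it first: H(key) = d3, then zero-pad to 7 bytes: K' = d3 00 00 00 00 00 00.
K' ⊕ ipad = e5 36 36 36 36 36 36.  K' ⊕ opad = 8f 5c 5c 5c 5c 5c 5c.
Inner input = (K'⊕ipad) ∥ m = e5 36 36 36 36 36 36 ∥ 42 58.
Inner hash: sum = 229+54+54+54+54+54+54+66+88 = 707; mod 256 = 195 → c3.
Outer input = (K'⊕opad) ∥ inner = 8f 5c 5c 5c 5c 5c 5c ∥ c3.
Outer hash (tag): sum = 143+92+92+92+92+92+92+195 = 890; mod 256 = 122 → 7a.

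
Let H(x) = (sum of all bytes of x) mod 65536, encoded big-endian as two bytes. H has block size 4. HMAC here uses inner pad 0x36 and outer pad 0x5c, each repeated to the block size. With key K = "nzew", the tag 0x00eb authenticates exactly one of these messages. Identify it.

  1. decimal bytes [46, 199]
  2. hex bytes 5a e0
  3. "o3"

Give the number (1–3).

1

Key "nzew" = 6e 7a 65 77 is exactly B = 4 bytes: K' = 6e 7a 65 77.
K' ⊕ ipad = 58 4c 53 41; K' ⊕ opad = 32 26 39 2b.
m1: inner = H(58 4c 53 41 2e c7) = 02 2d; tag = H(32 26 39 2b 02 2d) = 00eb ← matches
m2: inner = H(58 4c 53 41 5a e0) = 02 72; tag = H(32 26 39 2b 02 72) = 0130
m3: inner = H(58 4c 53 41 6f 33) = 01 da; tag = H(32 26 39 2b 01 da) = 0197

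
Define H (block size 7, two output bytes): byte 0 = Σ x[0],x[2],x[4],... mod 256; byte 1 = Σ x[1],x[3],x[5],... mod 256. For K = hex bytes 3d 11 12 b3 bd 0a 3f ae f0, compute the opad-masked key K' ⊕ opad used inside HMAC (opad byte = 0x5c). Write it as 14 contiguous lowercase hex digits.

67205c5c5c5c5c

Key hex bytes 3d 11 12 b3 bd 0a 3f ae f0 is 9 bytes > B = 7, so hash it first: H(key) = 3b 7c, then zero-pad to 7 bytes: K' = 3b 7c 00 00 00 00 00.
XOR each byte with 0x5c: 3b⊕5c=67, 7c⊕5c=20, 00⊕5c=5c, 00⊕5c=5c, 00⊕5c=5c, 00⊕5c=5c, 00⊕5c=5c.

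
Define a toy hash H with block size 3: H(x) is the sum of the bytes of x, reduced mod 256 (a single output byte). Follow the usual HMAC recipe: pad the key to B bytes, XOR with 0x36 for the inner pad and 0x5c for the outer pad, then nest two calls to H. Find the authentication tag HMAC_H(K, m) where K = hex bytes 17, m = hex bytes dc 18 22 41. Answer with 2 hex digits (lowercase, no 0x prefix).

e7

Key hex bytes 17 is 1 byte ≤ B = 3; zero-pad to 3 bytes: K' = 17 00 00.
K' ⊕ ipad = 21 36 36.  K' ⊕ opad = 4b 5c 5c.
Inner input = (K'⊕ipad) ∥ m = 21 36 36 ∥ dc 18 22 41.
Inner hash: sum = 33+54+54+220+24+34+65 = 484; mod 256 = 228 → e4.
Outer input = (K'⊕opad) ∥ inner = 4b 5c 5c ∥ e4.
Outer hash (tag): sum = 75+92+92+228 = 487; mod 256 = 231 → e7.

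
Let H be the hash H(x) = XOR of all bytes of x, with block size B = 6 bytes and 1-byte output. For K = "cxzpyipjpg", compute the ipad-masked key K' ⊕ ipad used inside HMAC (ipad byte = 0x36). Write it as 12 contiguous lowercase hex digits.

Key "cxzpyipjpg" = 63 78 7a 70 79 69 70 6a 70 67 is 10 bytes > B = 6, so hash it first: H(key) = 0c, then zero-pad to 6 bytes: K' = 0c 00 00 00 00 00.
XOR each byte with 0x36: 0c⊕36=3a, 00⊕36=36, 00⊕36=36, 00⊕36=36, 00⊕36=36, 00⊕36=36.

3a3636363636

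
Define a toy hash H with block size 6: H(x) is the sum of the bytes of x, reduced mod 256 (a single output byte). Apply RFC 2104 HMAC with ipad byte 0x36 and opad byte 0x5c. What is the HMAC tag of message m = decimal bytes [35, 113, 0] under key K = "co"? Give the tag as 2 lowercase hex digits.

Key "co" = 63 6f is 2 bytes ≤ B = 6; zero-pad to 6 bytes: K' = 63 6f 00 00 00 00.
K' ⊕ ipad = 55 59 36 36 36 36.  K' ⊕ opad = 3f 33 5c 5c 5c 5c.
Inner input = (K'⊕ipad) ∥ m = 55 59 36 36 36 36 ∥ 23 71 00.
Inner hash: sum = 85+89+54+54+54+54+35+113+0 = 538; mod 256 = 26 → 1a.
Outer input = (K'⊕opad) ∥ inner = 3f 33 5c 5c 5c 5c ∥ 1a.
Outer hash (tag): sum = 63+51+92+92+92+92+26 = 508; mod 256 = 252 → fc.

fc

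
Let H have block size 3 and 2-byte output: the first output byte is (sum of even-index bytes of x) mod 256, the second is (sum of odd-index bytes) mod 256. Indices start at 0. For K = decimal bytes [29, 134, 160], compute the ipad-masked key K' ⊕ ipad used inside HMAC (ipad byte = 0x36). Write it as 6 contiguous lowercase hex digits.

Key decimal bytes [29, 134, 160] = 1d 86 a0 is exactly B = 3 bytes: K' = 1d 86 a0.
XOR each byte with 0x36: 1d⊕36=2b, 86⊕36=b0, a0⊕36=96.

2bb096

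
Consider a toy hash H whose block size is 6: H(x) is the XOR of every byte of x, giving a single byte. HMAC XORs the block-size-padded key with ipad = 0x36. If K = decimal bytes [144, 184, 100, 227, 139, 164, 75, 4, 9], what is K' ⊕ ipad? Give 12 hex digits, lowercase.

f03636363636

Key decimal bytes [144, 184, 100, 227, 139, 164, 75, 4, 9] = 90 b8 64 e3 8b a4 4b 04 09 is 9 bytes > B = 6, so hash it first: H(key) = c6, then zero-pad to 6 bytes: K' = c6 00 00 00 00 00.
XOR each byte with 0x36: c6⊕36=f0, 00⊕36=36, 00⊕36=36, 00⊕36=36, 00⊕36=36, 00⊕36=36.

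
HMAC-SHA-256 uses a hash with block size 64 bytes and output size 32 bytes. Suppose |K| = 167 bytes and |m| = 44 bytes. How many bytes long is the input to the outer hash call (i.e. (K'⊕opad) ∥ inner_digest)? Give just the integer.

Key is 167 > 64 bytes, so it is hashed to 32 bytes then zero-padded to 64: |K'| = 64.
Outer input = (K'⊕opad) ∥ H(inner) → 64 + 32 = 96 bytes.

96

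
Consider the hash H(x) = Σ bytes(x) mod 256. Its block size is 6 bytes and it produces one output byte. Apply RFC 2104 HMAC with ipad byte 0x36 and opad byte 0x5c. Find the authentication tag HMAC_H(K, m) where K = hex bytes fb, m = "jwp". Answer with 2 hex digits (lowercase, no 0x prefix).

Key hex bytes fb is 1 byte ≤ B = 6; zero-pad to 6 bytes: K' = fb 00 00 00 00 00.
K' ⊕ ipad = cd 36 36 36 36 36.  K' ⊕ opad = a7 5c 5c 5c 5c 5c.
Inner input = (K'⊕ipad) ∥ m = cd 36 36 36 36 36 ∥ 6a 77 70.
Inner hash: sum = 205+54+54+54+54+54+106+119+112 = 812; mod 256 = 44 → 2c.
Outer input = (K'⊕opad) ∥ inner = a7 5c 5c 5c 5c 5c ∥ 2c.
Outer hash (tag): sum = 167+92+92+92+92+92+44 = 671; mod 256 = 159 → 9f.

9f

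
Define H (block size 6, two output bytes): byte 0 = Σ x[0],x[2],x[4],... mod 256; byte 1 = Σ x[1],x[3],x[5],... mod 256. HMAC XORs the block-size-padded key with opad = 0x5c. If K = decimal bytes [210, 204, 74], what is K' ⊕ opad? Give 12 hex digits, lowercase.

8e90165c5c5c

Key decimal bytes [210, 204, 74] = d2 cc 4a is 3 bytes ≤ B = 6; zero-pad to 6 bytes: K' = d2 cc 4a 00 00 00.
XOR each byte with 0x5c: d2⊕5c=8e, cc⊕5c=90, 4a⊕5c=16, 00⊕5c=5c, 00⊕5c=5c, 00⊕5c=5c.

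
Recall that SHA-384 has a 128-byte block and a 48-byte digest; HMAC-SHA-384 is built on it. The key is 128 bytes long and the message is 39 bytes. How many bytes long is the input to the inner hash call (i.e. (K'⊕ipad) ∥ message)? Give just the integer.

Key is 128 ≤ 128 bytes, zero-padded: |K'| = 128.
Inner input = (K'⊕ipad) ∥ m → 128 + 39 = 167 bytes.

167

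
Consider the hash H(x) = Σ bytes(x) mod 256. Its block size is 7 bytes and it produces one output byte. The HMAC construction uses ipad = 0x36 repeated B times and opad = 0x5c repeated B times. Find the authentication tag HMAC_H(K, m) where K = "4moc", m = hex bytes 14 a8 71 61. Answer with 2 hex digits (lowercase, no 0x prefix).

5a

Key "4moc" = 34 6d 6f 63 is 4 bytes ≤ B = 7; zero-pad to 7 bytes: K' = 34 6d 6f 63 00 00 00.
K' ⊕ ipad = 02 5b 59 55 36 36 36.  K' ⊕ opad = 68 31 33 3f 5c 5c 5c.
Inner input = (K'⊕ipad) ∥ m = 02 5b 59 55 36 36 36 ∥ 14 a8 71 61.
Inner hash: sum = 2+91+89+85+54+54+54+20+168+113+97 = 827; mod 256 = 59 → 3b.
Outer input = (K'⊕opad) ∥ inner = 68 31 33 3f 5c 5c 5c ∥ 3b.
Outer hash (tag): sum = 104+49+51+63+92+92+92+59 = 602; mod 256 = 90 → 5a.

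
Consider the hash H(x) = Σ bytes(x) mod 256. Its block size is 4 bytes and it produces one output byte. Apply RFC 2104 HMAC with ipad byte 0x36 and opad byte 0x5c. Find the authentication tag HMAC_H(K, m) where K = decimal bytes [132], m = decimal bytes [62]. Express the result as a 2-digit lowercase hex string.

Key decimal bytes [132] = 84 is 1 byte ≤ B = 4; zero-pad to 4 bytes: K' = 84 00 00 00.
K' ⊕ ipad = b2 36 36 36.  K' ⊕ opad = d8 5c 5c 5c.
Inner input = (K'⊕ipad) ∥ m = b2 36 36 36 ∥ 3e.
Inner hash: sum = 178+54+54+54+62 = 402; mod 256 = 146 → 92.
Outer input = (K'⊕opad) ∥ inner = d8 5c 5c 5c ∥ 92.
Outer hash (tag): sum = 216+92+92+92+146 = 638; mod 256 = 126 → 7e.

7e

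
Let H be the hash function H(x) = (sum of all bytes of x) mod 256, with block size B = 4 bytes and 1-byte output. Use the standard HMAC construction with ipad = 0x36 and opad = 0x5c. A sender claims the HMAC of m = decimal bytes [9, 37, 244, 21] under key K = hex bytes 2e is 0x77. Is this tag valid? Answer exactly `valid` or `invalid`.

Key hex bytes 2e is 1 byte ≤ B = 4; zero-pad to 4 bytes: K' = 2e 00 00 00.
K' ⊕ ipad = 18 36 36 36; K' ⊕ opad = 72 5c 5c 5c.
Inner hash: sum = 24+54+54+54+9+37+244+21 = 497; mod 256 = 241 → f1.
Outer hash (recomputed tag): sum = 114+92+92+92+241 = 631; mod 256 = 119 → 77.
Recomputed tag = 77; claimed = 77 → match.

valid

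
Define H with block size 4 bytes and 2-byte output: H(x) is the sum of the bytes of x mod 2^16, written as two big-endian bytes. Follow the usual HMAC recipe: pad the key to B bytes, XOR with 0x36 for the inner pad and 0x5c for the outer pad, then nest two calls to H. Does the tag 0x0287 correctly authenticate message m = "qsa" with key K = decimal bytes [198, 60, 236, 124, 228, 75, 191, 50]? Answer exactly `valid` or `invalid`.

valid

Key decimal bytes [198, 60, 236, 124, 228, 75, 191, 50] = c6 3c ec 7c e4 4b bf 32 is 8 bytes > B = 4, so hash it first: H(key) = 04 8a, then zero-pad to 4 bytes: K' = 04 8a 00 00.
K' ⊕ ipad = 32 bc 36 36; K' ⊕ opad = 58 d6 5c 5c.
Inner hash: sum = 50+188+54+54+113+115+97 = 671 → 02 9f.
Outer hash (recomputed tag): sum = 88+214+92+92+2+159 = 647 → 02 87.
Recomputed tag = 0287; claimed = 0287 → match.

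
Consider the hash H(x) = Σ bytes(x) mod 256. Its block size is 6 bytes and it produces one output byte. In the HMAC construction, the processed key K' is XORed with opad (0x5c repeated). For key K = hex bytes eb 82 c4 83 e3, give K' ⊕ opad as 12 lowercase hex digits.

b7de98dfbf5c

Key hex bytes eb 82 c4 83 e3 is 5 bytes ≤ B = 6; zero-pad to 6 bytes: K' = eb 82 c4 83 e3 00.
XOR each byte with 0x5c: eb⊕5c=b7, 82⊕5c=de, c4⊕5c=98, 83⊕5c=df, e3⊕5c=bf, 00⊕5c=5c.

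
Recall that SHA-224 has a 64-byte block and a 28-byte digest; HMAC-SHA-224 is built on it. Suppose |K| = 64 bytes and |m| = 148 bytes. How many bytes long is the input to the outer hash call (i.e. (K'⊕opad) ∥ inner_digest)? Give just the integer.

92

Key is 64 ≤ 64 bytes, zero-padded: |K'| = 64.
Outer input = (K'⊕opad) ∥ H(inner) → 64 + 28 = 92 bytes.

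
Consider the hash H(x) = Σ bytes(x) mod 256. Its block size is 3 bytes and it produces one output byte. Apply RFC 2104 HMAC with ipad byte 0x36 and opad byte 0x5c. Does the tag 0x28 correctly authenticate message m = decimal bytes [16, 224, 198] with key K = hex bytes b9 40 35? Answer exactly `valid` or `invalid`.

Key hex bytes b9 40 35 is exactly B = 3 bytes: K' = b9 40 35.
K' ⊕ ipad = 8f 76 03; K' ⊕ opad = e5 1c 69.
Inner hash: sum = 143+118+3+16+224+198 = 702; mod 256 = 190 → be.
Outer hash (recomputed tag): sum = 229+28+105+190 = 552; mod 256 = 40 → 28.
Recomputed tag = 28; claimed = 28 → match.

valid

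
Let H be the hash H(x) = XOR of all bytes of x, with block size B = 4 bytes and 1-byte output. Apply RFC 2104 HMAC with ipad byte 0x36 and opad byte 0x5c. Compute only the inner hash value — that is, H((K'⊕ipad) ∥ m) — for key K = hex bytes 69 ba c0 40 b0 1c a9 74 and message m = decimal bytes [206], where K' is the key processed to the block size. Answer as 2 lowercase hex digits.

Key hex bytes 69 ba c0 40 b0 1c a9 74 is 8 bytes > B = 4, so hash it first: H(key) = 22, then zero-pad to 4 bytes: K' = 22 00 00 00.
K' ⊕ ipad = 14 36 36 36.
Inner input = 14 36 36 36 ∥ ce.
Inner hash: XOR 14⊕36⊕36⊕36⊕ce = ec.

ec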